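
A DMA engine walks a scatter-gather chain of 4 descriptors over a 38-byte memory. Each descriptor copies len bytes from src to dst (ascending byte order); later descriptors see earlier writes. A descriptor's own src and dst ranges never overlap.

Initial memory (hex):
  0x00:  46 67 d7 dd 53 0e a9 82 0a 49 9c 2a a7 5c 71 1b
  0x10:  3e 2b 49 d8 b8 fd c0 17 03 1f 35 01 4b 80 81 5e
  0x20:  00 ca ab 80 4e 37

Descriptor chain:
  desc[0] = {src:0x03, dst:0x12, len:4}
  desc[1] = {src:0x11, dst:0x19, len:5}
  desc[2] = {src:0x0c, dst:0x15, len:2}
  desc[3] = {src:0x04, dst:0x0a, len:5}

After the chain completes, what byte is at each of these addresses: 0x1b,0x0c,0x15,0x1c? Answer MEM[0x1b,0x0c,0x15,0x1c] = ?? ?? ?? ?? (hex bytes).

MEM[0x1b,0x0c,0x15,0x1c] = 53 a9 a7 0e

[0] 0x03->0x12 len=4 : dd 53 0e a9
[1] 0x11->0x19 len=5 : 2b dd 53 0e a9
[2] 0x0c->0x15 len=2 : a7 5c
[3] 0x04->0x0a len=5 : 53 0e a9 82 0a
query mem[0x1b]=0x53, mem[0x0c]=0xa9, mem[0x15]=0xa7, mem[0x1c]=0x0e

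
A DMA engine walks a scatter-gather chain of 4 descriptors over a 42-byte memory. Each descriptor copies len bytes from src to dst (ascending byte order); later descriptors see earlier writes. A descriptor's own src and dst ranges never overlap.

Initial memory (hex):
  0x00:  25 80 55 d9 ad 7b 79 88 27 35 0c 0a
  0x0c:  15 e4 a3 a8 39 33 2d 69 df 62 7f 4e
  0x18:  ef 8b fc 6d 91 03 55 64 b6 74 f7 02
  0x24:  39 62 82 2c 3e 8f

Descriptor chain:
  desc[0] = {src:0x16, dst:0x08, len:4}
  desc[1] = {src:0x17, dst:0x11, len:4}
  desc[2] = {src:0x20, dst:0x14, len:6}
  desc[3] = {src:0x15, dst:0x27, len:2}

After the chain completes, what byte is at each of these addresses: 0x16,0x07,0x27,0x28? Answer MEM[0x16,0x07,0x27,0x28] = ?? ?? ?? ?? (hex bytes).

MEM[0x16,0x07,0x27,0x28] = f7 88 74 f7

#0 dst[0x08+4] := {0x7f,0x4e,0xef,0x8b}
#1 dst[0x11+4] := {0x4e,0xef,0x8b,0xfc}
#2 dst[0x14+6] := {0xb6,0x74,0xf7,0x02,0x39,0x62}
#3 dst[0x27+2] := {0x74,0xf7}
query mem[0x16]=0xf7, mem[0x07]=0x88, mem[0x27]=0x74, mem[0x28]=0xf7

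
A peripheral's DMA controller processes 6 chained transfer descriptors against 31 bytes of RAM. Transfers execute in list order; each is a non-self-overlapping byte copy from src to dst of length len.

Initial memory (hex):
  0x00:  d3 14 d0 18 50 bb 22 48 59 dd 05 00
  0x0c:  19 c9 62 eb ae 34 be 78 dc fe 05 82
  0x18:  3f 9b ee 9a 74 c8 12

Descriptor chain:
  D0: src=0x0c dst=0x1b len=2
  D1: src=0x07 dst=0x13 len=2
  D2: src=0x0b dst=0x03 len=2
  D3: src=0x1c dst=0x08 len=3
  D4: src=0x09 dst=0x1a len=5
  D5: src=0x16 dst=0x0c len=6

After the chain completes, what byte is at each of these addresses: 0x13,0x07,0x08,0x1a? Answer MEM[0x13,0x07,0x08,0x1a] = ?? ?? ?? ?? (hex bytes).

D0: mem[0x1b..0x1c] <- [19 c9]
D1: mem[0x13..0x14] <- [48 59]
D2: mem[0x03..0x04] <- [00 19]
D3: mem[0x08..0x0a] <- [c9 c8 12]
D4: mem[0x1a..0x1e] <- [c8 12 00 19 c9]
D5: mem[0x0c..0x11] <- [05 82 3f 9b c8 12]
query mem[0x13]=0x48, mem[0x07]=0x48, mem[0x08]=0xc9, mem[0x1a]=0xc8

MEM[0x13,0x07,0x08,0x1a] = 48 48 c9 c8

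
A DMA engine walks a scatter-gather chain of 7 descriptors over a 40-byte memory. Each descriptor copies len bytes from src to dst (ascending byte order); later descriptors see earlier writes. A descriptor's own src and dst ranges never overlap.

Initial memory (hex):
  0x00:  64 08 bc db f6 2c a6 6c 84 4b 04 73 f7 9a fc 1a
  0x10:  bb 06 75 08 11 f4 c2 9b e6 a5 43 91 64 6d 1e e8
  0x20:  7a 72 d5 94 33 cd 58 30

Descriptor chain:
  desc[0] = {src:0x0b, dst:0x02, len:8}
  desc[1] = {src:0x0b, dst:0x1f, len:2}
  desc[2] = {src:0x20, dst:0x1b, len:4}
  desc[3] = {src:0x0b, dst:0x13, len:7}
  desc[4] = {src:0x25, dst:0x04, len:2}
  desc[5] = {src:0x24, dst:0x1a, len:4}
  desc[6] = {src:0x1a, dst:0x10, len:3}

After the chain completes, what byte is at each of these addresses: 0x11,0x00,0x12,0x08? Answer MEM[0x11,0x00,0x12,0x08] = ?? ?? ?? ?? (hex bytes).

MEM[0x11,0x00,0x12,0x08] = cd 64 58 06

#0 dst[0x02+8] := {0x73,0xf7,0x9a,0xfc,0x1a,0xbb,0x06,0x75}
#1 dst[0x1f+2] := {0x73,0xf7}
#2 dst[0x1b+4] := {0xf7,0x72,0xd5,0x94}
#3 dst[0x13+7] := {0x73,0xf7,0x9a,0xfc,0x1a,0xbb,0x06}
#4 dst[0x04+2] := {0xcd,0x58}
#5 dst[0x1a+4] := {0x33,0xcd,0x58,0x30}
#6 dst[0x10+3] := {0x33,0xcd,0x58}
query mem[0x11]=0xcd, mem[0x00]=0x64, mem[0x12]=0x58, mem[0x08]=0x06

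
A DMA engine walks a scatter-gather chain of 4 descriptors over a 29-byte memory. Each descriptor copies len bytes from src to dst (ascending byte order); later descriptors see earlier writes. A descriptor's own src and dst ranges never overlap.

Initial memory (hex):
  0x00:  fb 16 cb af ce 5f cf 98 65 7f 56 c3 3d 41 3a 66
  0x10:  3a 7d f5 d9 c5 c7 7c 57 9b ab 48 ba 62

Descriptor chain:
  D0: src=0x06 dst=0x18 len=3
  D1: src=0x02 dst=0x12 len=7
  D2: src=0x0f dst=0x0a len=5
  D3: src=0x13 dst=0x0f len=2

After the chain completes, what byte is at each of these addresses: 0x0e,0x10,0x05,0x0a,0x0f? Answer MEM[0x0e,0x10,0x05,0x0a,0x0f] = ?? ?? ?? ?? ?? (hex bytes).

#0 dst[0x18+3] := {0xcf,0x98,0x65}
#1 dst[0x12+7] := {0xcb,0xaf,0xce,0x5f,0xcf,0x98,0x65}
#2 dst[0x0a+5] := {0x66,0x3a,0x7d,0xcb,0xaf}
#3 dst[0x0f+2] := {0xaf,0xce}
query mem[0x0e]=0xaf, mem[0x10]=0xce, mem[0x05]=0x5f, mem[0x0a]=0x66, mem[0x0f]=0xaf

MEM[0x0e,0x10,0x05,0x0a,0x0f] = af ce 5f 66 af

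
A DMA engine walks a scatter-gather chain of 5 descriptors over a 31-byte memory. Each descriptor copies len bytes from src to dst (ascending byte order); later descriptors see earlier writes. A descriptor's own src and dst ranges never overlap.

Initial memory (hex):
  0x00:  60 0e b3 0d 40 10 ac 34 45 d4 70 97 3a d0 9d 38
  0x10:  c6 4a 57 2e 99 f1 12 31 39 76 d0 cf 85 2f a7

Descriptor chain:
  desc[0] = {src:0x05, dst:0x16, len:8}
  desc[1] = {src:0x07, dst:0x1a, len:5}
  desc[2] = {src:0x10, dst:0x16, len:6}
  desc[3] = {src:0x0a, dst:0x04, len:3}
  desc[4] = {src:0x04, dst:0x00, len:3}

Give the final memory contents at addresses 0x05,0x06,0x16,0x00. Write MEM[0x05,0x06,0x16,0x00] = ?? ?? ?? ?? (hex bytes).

[0] 0x05->0x16 len=8 : 10 ac 34 45 d4 70 97 3a
[1] 0x07->0x1a len=5 : 34 45 d4 70 97
[2] 0x10->0x16 len=6 : c6 4a 57 2e 99 f1
[3] 0x0a->0x04 len=3 : 70 97 3a
[4] 0x04->0x00 len=3 : 70 97 3a
query mem[0x05]=0x97, mem[0x06]=0x3a, mem[0x16]=0xc6, mem[0x00]=0x70

MEM[0x05,0x06,0x16,0x00] = 97 3a c6 70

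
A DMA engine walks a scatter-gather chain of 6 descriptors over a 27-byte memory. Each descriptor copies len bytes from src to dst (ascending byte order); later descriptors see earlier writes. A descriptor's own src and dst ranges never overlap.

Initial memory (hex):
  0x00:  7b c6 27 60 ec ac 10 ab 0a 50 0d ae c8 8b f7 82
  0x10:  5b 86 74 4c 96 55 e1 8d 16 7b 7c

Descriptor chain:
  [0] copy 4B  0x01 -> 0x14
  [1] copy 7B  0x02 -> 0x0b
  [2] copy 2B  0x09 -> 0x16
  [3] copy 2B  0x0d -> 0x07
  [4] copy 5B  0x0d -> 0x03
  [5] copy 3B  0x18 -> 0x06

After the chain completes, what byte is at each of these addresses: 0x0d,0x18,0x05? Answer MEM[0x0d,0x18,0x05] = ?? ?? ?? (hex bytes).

D0: mem[0x14..0x17] <- [c6 27 60 ec]
D1: mem[0x0b..0x11] <- [27 60 ec ac 10 ab 0a]
D2: mem[0x16..0x17] <- [50 0d]
D3: mem[0x07..0x08] <- [ec ac]
D4: mem[0x03..0x07] <- [ec ac 10 ab 0a]
D5: mem[0x06..0x08] <- [16 7b 7c]
query mem[0x0d]=0xec, mem[0x18]=0x16, mem[0x05]=0x10

MEM[0x0d,0x18,0x05] = ec 16 10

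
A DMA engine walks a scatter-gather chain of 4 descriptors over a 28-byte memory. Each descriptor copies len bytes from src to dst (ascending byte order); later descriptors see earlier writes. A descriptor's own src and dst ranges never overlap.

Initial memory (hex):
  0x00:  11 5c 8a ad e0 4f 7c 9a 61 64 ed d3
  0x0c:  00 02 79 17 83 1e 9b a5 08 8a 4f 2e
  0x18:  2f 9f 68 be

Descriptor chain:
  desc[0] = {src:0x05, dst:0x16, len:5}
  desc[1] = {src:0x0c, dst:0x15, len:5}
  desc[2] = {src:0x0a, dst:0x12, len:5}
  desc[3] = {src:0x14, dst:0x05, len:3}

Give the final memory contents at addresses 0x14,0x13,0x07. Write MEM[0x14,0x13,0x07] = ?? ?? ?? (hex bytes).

D0: mem[0x16..0x1a] <- [4f 7c 9a 61 64]
D1: mem[0x15..0x19] <- [00 02 79 17 83]
D2: mem[0x12..0x16] <- [ed d3 00 02 79]
D3: mem[0x05..0x07] <- [00 02 79]
query mem[0x14]=0x00, mem[0x13]=0xd3, mem[0x07]=0x79

MEM[0x14,0x13,0x07] = 00 d3 79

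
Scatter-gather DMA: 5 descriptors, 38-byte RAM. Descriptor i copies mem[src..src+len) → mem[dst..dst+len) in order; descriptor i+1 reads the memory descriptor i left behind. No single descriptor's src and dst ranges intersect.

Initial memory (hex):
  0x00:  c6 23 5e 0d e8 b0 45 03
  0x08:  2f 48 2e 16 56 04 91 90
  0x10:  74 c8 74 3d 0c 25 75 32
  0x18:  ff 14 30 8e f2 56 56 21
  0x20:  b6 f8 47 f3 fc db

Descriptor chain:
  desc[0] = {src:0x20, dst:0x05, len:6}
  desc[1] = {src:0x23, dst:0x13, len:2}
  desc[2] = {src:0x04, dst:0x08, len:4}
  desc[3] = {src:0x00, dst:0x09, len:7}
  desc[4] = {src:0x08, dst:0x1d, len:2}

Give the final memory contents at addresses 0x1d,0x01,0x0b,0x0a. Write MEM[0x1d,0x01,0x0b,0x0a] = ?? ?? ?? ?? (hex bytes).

MEM[0x1d,0x01,0x0b,0x0a] = e8 23 5e 23

#0 dst[0x05+6] := {0xb6,0xf8,0x47,0xf3,0xfc,0xdb}
#1 dst[0x13+2] := {0xf3,0xfc}
#2 dst[0x08+4] := {0xe8,0xb6,0xf8,0x47}
#3 dst[0x09+7] := {0xc6,0x23,0x5e,0x0d,0xe8,0xb6,0xf8}
#4 dst[0x1d+2] := {0xe8,0xc6}
query mem[0x1d]=0xe8, mem[0x01]=0x23, mem[0x0b]=0x5e, mem[0x0a]=0x23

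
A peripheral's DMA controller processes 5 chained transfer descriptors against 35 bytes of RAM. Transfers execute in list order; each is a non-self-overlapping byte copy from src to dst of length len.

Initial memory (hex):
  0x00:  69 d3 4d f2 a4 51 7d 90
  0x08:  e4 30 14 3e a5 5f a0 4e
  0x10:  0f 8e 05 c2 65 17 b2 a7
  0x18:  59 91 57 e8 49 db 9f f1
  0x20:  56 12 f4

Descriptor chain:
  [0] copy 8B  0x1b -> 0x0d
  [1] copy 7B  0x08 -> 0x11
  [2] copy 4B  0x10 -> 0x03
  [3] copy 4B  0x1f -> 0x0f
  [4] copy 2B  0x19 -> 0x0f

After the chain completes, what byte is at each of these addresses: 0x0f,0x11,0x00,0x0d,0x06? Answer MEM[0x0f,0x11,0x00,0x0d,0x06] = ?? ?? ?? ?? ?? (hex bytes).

  after D0: wrote 8B at 0x0d = e849db9ff15612f4
  after D1: wrote 7B at 0x11 = e430143ea5e849
  after D2: wrote 4B at 0x03 = 9fe43014
  after D3: wrote 4B at 0x0f = f15612f4
  after D4: wrote 2B at 0x0f = 9157
query mem[0x0f]=0x91, mem[0x11]=0x12, mem[0x00]=0x69, mem[0x0d]=0xe8, mem[0x06]=0x14

MEM[0x0f,0x11,0x00,0x0d,0x06] = 91 12 69 e8 14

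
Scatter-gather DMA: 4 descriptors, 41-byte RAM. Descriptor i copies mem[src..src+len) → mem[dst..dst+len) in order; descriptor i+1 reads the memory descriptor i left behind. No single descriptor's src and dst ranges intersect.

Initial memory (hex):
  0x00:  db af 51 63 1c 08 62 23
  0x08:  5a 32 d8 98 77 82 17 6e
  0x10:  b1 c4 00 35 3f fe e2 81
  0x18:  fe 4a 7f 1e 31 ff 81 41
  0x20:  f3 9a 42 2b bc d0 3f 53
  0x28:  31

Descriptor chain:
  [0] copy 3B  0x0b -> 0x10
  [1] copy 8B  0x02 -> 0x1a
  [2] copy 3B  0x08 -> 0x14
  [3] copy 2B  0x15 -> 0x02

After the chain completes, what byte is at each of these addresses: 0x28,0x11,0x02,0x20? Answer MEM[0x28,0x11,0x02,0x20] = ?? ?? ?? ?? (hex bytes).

#0 dst[0x10+3] := {0x98,0x77,0x82}
#1 dst[0x1a+8] := {0x51,0x63,0x1c,0x08,0x62,0x23,0x5a,0x32}
#2 dst[0x14+3] := {0x5a,0x32,0xd8}
#3 dst[0x02+2] := {0x32,0xd8}
query mem[0x28]=0x31, mem[0x11]=0x77, mem[0x02]=0x32, mem[0x20]=0x5a

MEM[0x28,0x11,0x02,0x20] = 31 77 32 5a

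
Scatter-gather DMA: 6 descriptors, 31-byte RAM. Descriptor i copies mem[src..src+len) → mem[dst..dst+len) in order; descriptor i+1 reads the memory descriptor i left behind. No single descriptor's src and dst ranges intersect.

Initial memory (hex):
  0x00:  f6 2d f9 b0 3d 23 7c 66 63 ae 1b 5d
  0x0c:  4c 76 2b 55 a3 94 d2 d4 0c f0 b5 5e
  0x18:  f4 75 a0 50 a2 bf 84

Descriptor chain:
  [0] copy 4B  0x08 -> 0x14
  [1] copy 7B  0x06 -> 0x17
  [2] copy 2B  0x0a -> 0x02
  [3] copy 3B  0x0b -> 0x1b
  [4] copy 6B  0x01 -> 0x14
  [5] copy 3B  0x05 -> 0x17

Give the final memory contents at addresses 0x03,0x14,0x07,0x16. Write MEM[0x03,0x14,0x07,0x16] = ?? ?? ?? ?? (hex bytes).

MEM[0x03,0x14,0x07,0x16] = 5d 2d 66 5d

D0: mem[0x14..0x17] <- [63 ae 1b 5d]
D1: mem[0x17..0x1d] <- [7c 66 63 ae 1b 5d 4c]
D2: mem[0x02..0x03] <- [1b 5d]
D3: mem[0x1b..0x1d] <- [5d 4c 76]
D4: mem[0x14..0x19] <- [2d 1b 5d 3d 23 7c]
D5: mem[0x17..0x19] <- [23 7c 66]
query mem[0x03]=0x5d, mem[0x14]=0x2d, mem[0x07]=0x66, mem[0x16]=0x5d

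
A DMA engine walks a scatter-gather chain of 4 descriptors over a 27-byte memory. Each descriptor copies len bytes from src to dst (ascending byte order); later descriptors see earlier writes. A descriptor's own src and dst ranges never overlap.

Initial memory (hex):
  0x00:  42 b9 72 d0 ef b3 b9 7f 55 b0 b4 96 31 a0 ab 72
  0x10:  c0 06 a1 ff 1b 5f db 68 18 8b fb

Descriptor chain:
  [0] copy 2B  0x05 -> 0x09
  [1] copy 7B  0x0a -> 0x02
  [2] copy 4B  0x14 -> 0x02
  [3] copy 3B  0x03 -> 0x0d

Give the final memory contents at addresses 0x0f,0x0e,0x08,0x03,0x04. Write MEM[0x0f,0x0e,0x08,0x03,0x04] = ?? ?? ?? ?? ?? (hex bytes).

  after D0: wrote 2B at 0x09 = b3b9
  after D1: wrote 7B at 0x02 = b99631a0ab72c0
  after D2: wrote 4B at 0x02 = 1b5fdb68
  after D3: wrote 3B at 0x0d = 5fdb68
query mem[0x0f]=0x68, mem[0x0e]=0xdb, mem[0x08]=0xc0, mem[0x03]=0x5f, mem[0x04]=0xdb

MEM[0x0f,0x0e,0x08,0x03,0x04] = 68 db c0 5f db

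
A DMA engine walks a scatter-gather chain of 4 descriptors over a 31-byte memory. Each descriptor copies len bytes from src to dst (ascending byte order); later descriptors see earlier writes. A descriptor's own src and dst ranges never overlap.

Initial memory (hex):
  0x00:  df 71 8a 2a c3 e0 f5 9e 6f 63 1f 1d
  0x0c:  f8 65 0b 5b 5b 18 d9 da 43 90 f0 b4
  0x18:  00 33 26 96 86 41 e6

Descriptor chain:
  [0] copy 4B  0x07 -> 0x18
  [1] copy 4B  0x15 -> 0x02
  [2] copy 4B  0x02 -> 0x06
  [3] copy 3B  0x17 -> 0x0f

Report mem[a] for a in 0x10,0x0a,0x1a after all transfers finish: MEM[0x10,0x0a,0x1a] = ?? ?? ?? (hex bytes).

MEM[0x10,0x0a,0x1a] = 9e 1f 63

#0 dst[0x18+4] := {0x9e,0x6f,0x63,0x1f}
#1 dst[0x02+4] := {0x90,0xf0,0xb4,0x9e}
#2 dst[0x06+4] := {0x90,0xf0,0xb4,0x9e}
#3 dst[0x0f+3] := {0xb4,0x9e,0x6f}
query mem[0x10]=0x9e, mem[0x0a]=0x1f, mem[0x1a]=0x63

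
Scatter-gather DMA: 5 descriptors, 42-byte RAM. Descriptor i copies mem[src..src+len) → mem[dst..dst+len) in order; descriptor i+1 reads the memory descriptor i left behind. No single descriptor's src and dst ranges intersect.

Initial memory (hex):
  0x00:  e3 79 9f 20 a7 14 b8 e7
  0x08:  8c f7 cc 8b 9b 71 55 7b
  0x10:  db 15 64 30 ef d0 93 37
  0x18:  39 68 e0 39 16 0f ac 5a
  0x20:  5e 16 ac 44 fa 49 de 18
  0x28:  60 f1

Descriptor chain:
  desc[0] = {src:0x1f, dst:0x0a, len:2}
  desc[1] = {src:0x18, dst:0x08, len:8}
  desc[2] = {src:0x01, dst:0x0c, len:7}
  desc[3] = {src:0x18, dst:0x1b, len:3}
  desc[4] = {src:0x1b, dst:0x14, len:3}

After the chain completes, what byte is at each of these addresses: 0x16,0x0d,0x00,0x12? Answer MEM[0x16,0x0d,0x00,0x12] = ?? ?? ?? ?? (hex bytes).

MEM[0x16,0x0d,0x00,0x12] = e0 9f e3 e7

  after D0: wrote 2B at 0x0a = 5a5e
  after D1: wrote 8B at 0x08 = 3968e039160fac5a
  after D2: wrote 7B at 0x0c = 799f20a714b8e7
  after D3: wrote 3B at 0x1b = 3968e0
  after D4: wrote 3B at 0x14 = 3968e0
query mem[0x16]=0xe0, mem[0x0d]=0x9f, mem[0x00]=0xe3, mem[0x12]=0xe7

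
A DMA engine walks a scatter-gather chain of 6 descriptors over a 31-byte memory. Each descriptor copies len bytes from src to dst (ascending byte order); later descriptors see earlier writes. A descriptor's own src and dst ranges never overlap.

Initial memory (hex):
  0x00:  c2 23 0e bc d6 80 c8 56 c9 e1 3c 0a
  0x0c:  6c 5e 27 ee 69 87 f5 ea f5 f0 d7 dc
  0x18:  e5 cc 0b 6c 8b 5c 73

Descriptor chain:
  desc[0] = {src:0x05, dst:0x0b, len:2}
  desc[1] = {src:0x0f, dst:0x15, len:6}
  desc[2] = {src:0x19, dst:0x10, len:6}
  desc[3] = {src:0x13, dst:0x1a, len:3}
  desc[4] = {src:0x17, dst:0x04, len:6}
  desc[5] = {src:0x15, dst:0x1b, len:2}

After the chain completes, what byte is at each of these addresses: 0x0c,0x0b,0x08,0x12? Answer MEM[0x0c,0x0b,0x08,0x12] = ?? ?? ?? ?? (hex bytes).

[0] 0x05->0x0b len=2 : 80 c8
[1] 0x0f->0x15 len=6 : ee 69 87 f5 ea f5
[2] 0x19->0x10 len=6 : ea f5 6c 8b 5c 73
[3] 0x13->0x1a len=3 : 8b 5c 73
[4] 0x17->0x04 len=6 : 87 f5 ea 8b 5c 73
[5] 0x15->0x1b len=2 : 73 69
query mem[0x0c]=0xc8, mem[0x0b]=0x80, mem[0x08]=0x5c, mem[0x12]=0x6c

MEM[0x0c,0x0b,0x08,0x12] = c8 80 5c 6c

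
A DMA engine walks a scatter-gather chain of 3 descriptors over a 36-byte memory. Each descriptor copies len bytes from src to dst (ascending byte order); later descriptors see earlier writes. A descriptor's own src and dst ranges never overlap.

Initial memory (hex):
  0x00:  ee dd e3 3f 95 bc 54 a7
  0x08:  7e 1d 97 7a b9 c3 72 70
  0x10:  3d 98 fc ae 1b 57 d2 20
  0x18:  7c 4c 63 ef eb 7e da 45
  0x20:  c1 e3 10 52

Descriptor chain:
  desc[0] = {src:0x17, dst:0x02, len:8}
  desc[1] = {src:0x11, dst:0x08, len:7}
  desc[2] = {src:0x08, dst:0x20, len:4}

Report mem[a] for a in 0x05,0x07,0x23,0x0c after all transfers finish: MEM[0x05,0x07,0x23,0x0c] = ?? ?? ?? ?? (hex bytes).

MEM[0x05,0x07,0x23,0x0c] = 63 eb 1b 57

[0] 0x17->0x02 len=8 : 20 7c 4c 63 ef eb 7e da
[1] 0x11->0x08 len=7 : 98 fc ae 1b 57 d2 20
[2] 0x08->0x20 len=4 : 98 fc ae 1b
query mem[0x05]=0x63, mem[0x07]=0xeb, mem[0x23]=0x1b, mem[0x0c]=0x57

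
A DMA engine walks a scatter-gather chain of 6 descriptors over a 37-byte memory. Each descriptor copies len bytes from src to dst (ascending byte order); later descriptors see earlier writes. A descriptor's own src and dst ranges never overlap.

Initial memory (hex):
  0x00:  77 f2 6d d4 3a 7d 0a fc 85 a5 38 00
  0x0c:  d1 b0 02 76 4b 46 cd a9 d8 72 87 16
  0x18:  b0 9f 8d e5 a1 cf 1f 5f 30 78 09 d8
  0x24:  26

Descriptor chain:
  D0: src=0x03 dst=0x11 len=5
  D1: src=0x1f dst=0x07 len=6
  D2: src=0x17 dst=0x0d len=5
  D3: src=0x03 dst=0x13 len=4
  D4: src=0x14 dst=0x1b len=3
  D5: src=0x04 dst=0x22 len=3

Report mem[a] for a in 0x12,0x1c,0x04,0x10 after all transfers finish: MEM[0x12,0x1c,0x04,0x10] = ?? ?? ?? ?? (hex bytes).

#0 dst[0x11+5] := {0xd4,0x3a,0x7d,0x0a,0xfc}
#1 dst[0x07+6] := {0x5f,0x30,0x78,0x09,0xd8,0x26}
#2 dst[0x0d+5] := {0x16,0xb0,0x9f,0x8d,0xe5}
#3 dst[0x13+4] := {0xd4,0x3a,0x7d,0x0a}
#4 dst[0x1b+3] := {0x3a,0x7d,0x0a}
#5 dst[0x22+3] := {0x3a,0x7d,0x0a}
query mem[0x12]=0x3a, mem[0x1c]=0x7d, mem[0x04]=0x3a, mem[0x10]=0x8d

MEM[0x12,0x1c,0x04,0x10] = 3a 7d 3a 8d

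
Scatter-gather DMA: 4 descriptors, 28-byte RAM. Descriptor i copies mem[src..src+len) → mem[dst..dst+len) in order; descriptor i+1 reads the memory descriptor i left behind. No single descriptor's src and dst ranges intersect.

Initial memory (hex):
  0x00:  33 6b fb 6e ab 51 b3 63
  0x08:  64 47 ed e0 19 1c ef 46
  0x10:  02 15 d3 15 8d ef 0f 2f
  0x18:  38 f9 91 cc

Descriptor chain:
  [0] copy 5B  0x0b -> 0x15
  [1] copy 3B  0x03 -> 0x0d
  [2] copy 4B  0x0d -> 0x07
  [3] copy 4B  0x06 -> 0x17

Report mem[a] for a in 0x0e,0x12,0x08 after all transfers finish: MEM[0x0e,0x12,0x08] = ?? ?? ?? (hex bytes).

MEM[0x0e,0x12,0x08] = ab d3 ab

  after D0: wrote 5B at 0x15 = e0191cef46
  after D1: wrote 3B at 0x0d = 6eab51
  after D2: wrote 4B at 0x07 = 6eab5102
  after D3: wrote 4B at 0x17 = b36eab51
query mem[0x0e]=0xab, mem[0x12]=0xd3, mem[0x08]=0xab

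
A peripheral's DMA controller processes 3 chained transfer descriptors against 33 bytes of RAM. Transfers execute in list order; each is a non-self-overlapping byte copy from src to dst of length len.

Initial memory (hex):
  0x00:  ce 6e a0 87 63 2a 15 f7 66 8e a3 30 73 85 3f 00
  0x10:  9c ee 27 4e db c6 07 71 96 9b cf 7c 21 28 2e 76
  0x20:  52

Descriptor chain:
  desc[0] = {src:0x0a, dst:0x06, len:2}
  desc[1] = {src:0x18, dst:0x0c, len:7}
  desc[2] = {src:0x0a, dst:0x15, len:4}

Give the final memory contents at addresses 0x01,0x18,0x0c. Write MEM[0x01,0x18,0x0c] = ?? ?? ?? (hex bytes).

[0] 0x0a->0x06 len=2 : a3 30
[1] 0x18->0x0c len=7 : 96 9b cf 7c 21 28 2e
[2] 0x0a->0x15 len=4 : a3 30 96 9b
query mem[0x01]=0x6e, mem[0x18]=0x9b, mem[0x0c]=0x96

MEM[0x01,0x18,0x0c] = 6e 9b 96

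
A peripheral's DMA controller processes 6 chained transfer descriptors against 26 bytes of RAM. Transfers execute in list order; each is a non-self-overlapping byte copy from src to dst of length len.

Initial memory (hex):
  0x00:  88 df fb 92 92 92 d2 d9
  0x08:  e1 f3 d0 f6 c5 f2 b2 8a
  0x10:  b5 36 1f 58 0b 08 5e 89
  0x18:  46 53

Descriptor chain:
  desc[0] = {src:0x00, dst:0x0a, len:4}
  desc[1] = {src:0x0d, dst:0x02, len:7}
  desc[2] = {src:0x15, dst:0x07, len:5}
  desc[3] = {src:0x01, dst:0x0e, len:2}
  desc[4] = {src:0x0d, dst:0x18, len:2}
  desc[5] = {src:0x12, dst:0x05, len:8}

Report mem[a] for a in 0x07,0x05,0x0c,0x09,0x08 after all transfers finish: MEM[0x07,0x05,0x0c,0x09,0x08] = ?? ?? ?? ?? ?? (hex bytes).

MEM[0x07,0x05,0x0c,0x09,0x08] = 0b 1f df 5e 08

[0] 0x00->0x0a len=4 : 88 df fb 92
[1] 0x0d->0x02 len=7 : 92 b2 8a b5 36 1f 58
[2] 0x15->0x07 len=5 : 08 5e 89 46 53
[3] 0x01->0x0e len=2 : df 92
[4] 0x0d->0x18 len=2 : 92 df
[5] 0x12->0x05 len=8 : 1f 58 0b 08 5e 89 92 df
query mem[0x07]=0x0b, mem[0x05]=0x1f, mem[0x0c]=0xdf, mem[0x09]=0x5e, mem[0x08]=0x08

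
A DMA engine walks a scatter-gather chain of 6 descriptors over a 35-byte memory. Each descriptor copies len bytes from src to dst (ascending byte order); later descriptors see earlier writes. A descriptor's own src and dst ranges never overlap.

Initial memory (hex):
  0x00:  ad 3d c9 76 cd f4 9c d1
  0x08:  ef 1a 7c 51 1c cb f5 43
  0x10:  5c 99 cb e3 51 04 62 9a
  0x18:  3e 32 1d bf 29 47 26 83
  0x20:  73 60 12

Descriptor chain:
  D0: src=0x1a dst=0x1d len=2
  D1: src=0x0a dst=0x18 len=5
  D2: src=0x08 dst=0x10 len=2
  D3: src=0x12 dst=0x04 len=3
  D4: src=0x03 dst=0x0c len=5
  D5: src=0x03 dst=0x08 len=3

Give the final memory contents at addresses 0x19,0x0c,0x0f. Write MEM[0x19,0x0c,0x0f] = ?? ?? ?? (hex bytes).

D0: mem[0x1d..0x1e] <- [1d bf]
D1: mem[0x18..0x1c] <- [7c 51 1c cb f5]
D2: mem[0x10..0x11] <- [ef 1a]
D3: mem[0x04..0x06] <- [cb e3 51]
D4: mem[0x0c..0x10] <- [76 cb e3 51 d1]
D5: mem[0x08..0x0a] <- [76 cb e3]
query mem[0x19]=0x51, mem[0x0c]=0x76, mem[0x0f]=0x51

MEM[0x19,0x0c,0x0f] = 51 76 51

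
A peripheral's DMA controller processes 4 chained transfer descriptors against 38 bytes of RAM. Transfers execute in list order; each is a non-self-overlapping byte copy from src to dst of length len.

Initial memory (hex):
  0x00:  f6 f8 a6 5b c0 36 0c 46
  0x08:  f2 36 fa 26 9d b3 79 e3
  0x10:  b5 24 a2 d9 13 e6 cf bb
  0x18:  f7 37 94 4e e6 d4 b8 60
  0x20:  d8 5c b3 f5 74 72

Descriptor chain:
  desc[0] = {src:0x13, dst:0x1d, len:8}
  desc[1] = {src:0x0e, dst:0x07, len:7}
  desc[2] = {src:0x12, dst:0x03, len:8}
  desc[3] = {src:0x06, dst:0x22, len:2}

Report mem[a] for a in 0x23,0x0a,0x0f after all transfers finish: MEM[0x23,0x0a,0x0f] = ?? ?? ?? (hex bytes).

  after D0: wrote 8B at 0x1d = d913e6cfbbf73794
  after D1: wrote 7B at 0x07 = 79e3b524a2d913
  after D2: wrote 8B at 0x03 = a2d913e6cfbbf737
  after D3: wrote 2B at 0x22 = e6cf
query mem[0x23]=0xcf, mem[0x0a]=0x37, mem[0x0f]=0xe3

MEM[0x23,0x0a,0x0f] = cf 37 e3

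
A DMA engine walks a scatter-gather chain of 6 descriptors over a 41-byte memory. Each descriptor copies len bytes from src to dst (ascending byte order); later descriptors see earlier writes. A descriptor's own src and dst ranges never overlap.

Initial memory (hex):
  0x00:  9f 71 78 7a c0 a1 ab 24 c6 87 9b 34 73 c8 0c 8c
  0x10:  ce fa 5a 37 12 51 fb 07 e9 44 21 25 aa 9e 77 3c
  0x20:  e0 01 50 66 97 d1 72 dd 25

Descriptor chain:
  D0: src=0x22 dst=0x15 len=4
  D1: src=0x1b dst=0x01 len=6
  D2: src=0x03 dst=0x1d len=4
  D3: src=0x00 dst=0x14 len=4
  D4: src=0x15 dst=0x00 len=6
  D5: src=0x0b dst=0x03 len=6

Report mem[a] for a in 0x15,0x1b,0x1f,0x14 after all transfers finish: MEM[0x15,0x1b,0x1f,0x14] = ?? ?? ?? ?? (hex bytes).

  after D0: wrote 4B at 0x15 = 506697d1
  after D1: wrote 6B at 0x01 = 25aa9e773ce0
  after D2: wrote 4B at 0x1d = 9e773ce0
  after D3: wrote 4B at 0x14 = 9f25aa9e
  after D4: wrote 6B at 0x00 = 25aa9ed14421
  after D5: wrote 6B at 0x03 = 3473c80c8cce
query mem[0x15]=0x25, mem[0x1b]=0x25, mem[0x1f]=0x3c, mem[0x14]=0x9f

MEM[0x15,0x1b,0x1f,0x14] = 25 25 3c 9f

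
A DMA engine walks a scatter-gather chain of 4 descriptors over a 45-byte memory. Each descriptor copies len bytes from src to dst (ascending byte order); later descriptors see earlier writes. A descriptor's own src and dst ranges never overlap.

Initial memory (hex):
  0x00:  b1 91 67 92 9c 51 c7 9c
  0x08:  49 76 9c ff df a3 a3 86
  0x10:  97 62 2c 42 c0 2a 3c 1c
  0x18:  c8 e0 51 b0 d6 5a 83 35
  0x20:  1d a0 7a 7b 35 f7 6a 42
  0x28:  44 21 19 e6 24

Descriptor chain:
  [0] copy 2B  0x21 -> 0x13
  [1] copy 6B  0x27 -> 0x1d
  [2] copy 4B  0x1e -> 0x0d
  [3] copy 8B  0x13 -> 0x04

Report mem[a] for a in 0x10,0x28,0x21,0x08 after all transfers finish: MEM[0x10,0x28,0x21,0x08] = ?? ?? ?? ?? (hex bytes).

MEM[0x10,0x28,0x21,0x08] = e6 44 e6 1c

D0: mem[0x13..0x14] <- [a0 7a]
D1: mem[0x1d..0x22] <- [42 44 21 19 e6 24]
D2: mem[0x0d..0x10] <- [44 21 19 e6]
D3: mem[0x04..0x0b] <- [a0 7a 2a 3c 1c c8 e0 51]
query mem[0x10]=0xe6, mem[0x28]=0x44, mem[0x21]=0xe6, mem[0x08]=0x1c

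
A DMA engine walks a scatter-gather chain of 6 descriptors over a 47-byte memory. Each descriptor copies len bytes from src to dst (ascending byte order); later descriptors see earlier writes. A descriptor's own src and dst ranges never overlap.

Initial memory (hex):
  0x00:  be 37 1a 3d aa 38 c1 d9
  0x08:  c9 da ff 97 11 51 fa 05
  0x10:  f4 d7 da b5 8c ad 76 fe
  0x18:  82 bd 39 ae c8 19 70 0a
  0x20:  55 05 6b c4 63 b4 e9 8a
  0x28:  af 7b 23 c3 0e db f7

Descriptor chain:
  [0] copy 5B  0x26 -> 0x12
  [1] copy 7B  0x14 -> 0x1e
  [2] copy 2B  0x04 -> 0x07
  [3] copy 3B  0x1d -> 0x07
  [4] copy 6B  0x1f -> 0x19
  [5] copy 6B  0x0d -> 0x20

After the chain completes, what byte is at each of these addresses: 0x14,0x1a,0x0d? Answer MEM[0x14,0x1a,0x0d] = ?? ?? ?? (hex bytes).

[0] 0x26->0x12 len=5 : e9 8a af 7b 23
[1] 0x14->0x1e len=7 : af 7b 23 fe 82 bd 39
[2] 0x04->0x07 len=2 : aa 38
[3] 0x1d->0x07 len=3 : 19 af 7b
[4] 0x1f->0x19 len=6 : 7b 23 fe 82 bd 39
[5] 0x0d->0x20 len=6 : 51 fa 05 f4 d7 e9
query mem[0x14]=0xaf, mem[0x1a]=0x23, mem[0x0d]=0x51

MEM[0x14,0x1a,0x0d] = af 23 51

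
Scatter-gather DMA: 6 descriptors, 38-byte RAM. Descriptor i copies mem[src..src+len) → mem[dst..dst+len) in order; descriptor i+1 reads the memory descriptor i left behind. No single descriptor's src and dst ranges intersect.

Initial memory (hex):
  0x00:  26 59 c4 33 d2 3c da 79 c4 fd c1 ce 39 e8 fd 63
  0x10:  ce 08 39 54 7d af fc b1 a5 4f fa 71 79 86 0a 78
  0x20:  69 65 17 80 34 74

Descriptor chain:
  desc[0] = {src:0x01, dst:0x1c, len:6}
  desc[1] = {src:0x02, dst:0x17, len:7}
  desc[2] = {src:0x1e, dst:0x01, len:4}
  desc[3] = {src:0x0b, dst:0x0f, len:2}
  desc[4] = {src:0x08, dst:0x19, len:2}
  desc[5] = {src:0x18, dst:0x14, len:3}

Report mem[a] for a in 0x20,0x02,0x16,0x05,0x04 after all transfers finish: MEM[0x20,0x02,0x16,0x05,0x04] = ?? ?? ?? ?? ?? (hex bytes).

MEM[0x20,0x02,0x16,0x05,0x04] = 3c d2 fd 3c da

[0] 0x01->0x1c len=6 : 59 c4 33 d2 3c da
[1] 0x02->0x17 len=7 : c4 33 d2 3c da 79 c4
[2] 0x1e->0x01 len=4 : 33 d2 3c da
[3] 0x0b->0x0f len=2 : ce 39
[4] 0x08->0x19 len=2 : c4 fd
[5] 0x18->0x14 len=3 : 33 c4 fd
query mem[0x20]=0x3c, mem[0x02]=0xd2, mem[0x16]=0xfd, mem[0x05]=0x3c, mem[0x04]=0xda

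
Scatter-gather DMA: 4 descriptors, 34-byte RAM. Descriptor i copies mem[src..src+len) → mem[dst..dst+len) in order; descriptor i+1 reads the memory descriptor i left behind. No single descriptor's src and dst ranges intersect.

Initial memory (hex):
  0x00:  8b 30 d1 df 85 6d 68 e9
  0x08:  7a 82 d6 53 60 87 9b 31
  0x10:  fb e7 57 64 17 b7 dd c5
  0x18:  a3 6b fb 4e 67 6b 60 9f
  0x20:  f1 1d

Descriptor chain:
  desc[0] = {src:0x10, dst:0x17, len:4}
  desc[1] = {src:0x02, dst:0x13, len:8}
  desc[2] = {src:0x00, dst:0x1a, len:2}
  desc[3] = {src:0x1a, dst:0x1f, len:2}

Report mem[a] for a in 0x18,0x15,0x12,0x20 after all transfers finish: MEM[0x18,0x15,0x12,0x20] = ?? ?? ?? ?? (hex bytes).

[0] 0x10->0x17 len=4 : fb e7 57 64
[1] 0x02->0x13 len=8 : d1 df 85 6d 68 e9 7a 82
[2] 0x00->0x1a len=2 : 8b 30
[3] 0x1a->0x1f len=2 : 8b 30
query mem[0x18]=0xe9, mem[0x15]=0x85, mem[0x12]=0x57, mem[0x20]=0x30

MEM[0x18,0x15,0x12,0x20] = e9 85 57 30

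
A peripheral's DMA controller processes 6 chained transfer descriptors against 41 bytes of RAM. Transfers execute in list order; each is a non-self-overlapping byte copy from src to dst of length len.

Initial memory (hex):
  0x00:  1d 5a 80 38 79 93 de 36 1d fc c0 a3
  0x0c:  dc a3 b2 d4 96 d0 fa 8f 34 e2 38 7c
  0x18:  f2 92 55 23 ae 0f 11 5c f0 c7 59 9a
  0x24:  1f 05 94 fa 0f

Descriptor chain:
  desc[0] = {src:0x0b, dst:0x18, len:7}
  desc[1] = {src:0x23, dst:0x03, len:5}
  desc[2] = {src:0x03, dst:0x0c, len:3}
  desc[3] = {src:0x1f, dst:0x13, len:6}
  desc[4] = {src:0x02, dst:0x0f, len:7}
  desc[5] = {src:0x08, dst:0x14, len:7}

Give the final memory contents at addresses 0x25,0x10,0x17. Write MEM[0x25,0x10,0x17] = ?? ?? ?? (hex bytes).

[0] 0x0b->0x18 len=7 : a3 dc a3 b2 d4 96 d0
[1] 0x23->0x03 len=5 : 9a 1f 05 94 fa
[2] 0x03->0x0c len=3 : 9a 1f 05
[3] 0x1f->0x13 len=6 : 5c f0 c7 59 9a 1f
[4] 0x02->0x0f len=7 : 80 9a 1f 05 94 fa 1d
[5] 0x08->0x14 len=7 : 1d fc c0 a3 9a 1f 05
query mem[0x25]=0x05, mem[0x10]=0x9a, mem[0x17]=0xa3

MEM[0x25,0x10,0x17] = 05 9a a3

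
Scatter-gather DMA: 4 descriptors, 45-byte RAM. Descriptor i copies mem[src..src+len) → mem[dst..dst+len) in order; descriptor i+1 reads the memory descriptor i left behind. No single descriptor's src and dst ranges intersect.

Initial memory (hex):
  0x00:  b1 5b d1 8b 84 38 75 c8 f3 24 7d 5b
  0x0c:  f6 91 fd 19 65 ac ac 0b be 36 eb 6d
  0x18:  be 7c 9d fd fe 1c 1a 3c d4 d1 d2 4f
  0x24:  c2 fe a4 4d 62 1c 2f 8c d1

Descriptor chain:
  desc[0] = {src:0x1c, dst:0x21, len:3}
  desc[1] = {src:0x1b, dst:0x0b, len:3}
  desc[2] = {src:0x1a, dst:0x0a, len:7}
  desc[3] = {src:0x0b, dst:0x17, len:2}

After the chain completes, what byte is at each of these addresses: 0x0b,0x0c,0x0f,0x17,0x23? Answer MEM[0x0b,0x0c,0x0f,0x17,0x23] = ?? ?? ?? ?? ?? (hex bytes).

[0] 0x1c->0x21 len=3 : fe 1c 1a
[1] 0x1b->0x0b len=3 : fd fe 1c
[2] 0x1a->0x0a len=7 : 9d fd fe 1c 1a 3c d4
[3] 0x0b->0x17 len=2 : fd fe
query mem[0x0b]=0xfd, mem[0x0c]=0xfe, mem[0x0f]=0x3c, mem[0x17]=0xfd, mem[0x23]=0x1a

MEM[0x0b,0x0c,0x0f,0x17,0x23] = fd fe 3c fd 1a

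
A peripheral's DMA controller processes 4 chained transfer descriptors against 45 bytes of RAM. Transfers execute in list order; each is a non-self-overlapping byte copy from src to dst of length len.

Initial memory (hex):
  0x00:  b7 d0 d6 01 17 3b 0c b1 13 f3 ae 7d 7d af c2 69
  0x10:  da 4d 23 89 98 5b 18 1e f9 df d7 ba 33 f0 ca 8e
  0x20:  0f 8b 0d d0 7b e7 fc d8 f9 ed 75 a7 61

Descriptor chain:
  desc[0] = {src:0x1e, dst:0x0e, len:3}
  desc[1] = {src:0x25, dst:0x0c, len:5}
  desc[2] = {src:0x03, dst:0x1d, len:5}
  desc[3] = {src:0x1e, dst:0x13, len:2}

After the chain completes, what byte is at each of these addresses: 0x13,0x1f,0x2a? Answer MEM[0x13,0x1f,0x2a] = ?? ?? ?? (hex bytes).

#0 dst[0x0e+3] := {0xca,0x8e,0x0f}
#1 dst[0x0c+5] := {0xe7,0xfc,0xd8,0xf9,0xed}
#2 dst[0x1d+5] := {0x01,0x17,0x3b,0x0c,0xb1}
#3 dst[0x13+2] := {0x17,0x3b}
query mem[0x13]=0x17, mem[0x1f]=0x3b, mem[0x2a]=0x75

MEM[0x13,0x1f,0x2a] = 17 3b 75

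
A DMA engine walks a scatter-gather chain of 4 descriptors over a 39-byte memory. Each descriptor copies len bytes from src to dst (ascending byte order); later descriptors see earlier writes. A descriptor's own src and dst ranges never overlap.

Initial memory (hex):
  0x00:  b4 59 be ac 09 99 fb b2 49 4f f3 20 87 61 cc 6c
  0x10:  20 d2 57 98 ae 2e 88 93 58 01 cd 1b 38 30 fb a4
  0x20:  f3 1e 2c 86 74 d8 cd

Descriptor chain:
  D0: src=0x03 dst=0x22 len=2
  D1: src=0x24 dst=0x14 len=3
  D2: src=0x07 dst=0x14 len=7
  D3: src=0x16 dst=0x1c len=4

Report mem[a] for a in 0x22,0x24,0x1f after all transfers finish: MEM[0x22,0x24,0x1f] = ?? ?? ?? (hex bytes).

MEM[0x22,0x24,0x1f] = ac 74 87

#0 dst[0x22+2] := {0xac,0x09}
#1 dst[0x14+3] := {0x74,0xd8,0xcd}
#2 dst[0x14+7] := {0xb2,0x49,0x4f,0xf3,0x20,0x87,0x61}
#3 dst[0x1c+4] := {0x4f,0xf3,0x20,0x87}
query mem[0x22]=0xac, mem[0x24]=0x74, mem[0x1f]=0x87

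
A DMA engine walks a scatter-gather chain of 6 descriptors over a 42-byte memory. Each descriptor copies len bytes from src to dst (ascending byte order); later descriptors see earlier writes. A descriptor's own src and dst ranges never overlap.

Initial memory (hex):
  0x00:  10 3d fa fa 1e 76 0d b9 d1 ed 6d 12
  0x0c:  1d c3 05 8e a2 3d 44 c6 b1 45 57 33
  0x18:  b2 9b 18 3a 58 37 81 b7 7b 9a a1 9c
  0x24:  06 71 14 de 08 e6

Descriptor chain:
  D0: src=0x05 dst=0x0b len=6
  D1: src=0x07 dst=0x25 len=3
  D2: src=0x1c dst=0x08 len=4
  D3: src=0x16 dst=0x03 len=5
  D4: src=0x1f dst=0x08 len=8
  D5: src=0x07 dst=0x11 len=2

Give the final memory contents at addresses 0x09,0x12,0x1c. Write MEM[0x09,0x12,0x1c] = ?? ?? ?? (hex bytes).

MEM[0x09,0x12,0x1c] = 7b b7 58

  after D0: wrote 6B at 0x0b = 760db9d1ed6d
  after D1: wrote 3B at 0x25 = b9d1ed
  after D2: wrote 4B at 0x08 = 583781b7
  after D3: wrote 5B at 0x03 = 5733b29b18
  after D4: wrote 8B at 0x08 = b77b9aa19c06b9d1
  after D5: wrote 2B at 0x11 = 18b7
query mem[0x09]=0x7b, mem[0x12]=0xb7, mem[0x1c]=0x58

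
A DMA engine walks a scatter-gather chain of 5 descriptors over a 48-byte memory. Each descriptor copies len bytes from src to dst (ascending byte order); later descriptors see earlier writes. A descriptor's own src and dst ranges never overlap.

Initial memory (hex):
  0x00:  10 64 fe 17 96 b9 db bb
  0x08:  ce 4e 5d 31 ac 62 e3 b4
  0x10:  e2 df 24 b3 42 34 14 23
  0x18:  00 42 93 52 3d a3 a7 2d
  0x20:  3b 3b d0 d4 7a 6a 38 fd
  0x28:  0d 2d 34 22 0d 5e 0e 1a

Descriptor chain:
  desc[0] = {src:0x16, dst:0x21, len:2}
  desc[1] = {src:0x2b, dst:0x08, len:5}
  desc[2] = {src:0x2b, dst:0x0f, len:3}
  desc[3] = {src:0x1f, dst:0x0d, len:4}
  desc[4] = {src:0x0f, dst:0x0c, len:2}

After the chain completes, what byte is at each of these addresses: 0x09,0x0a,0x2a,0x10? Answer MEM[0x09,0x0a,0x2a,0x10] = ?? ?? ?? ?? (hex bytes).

MEM[0x09,0x0a,0x2a,0x10] = 0d 5e 34 23

D0: mem[0x21..0x22] <- [14 23]
D1: mem[0x08..0x0c] <- [22 0d 5e 0e 1a]
D2: mem[0x0f..0x11] <- [22 0d 5e]
D3: mem[0x0d..0x10] <- [2d 3b 14 23]
D4: mem[0x0c..0x0d] <- [14 23]
query mem[0x09]=0x0d, mem[0x0a]=0x5e, mem[0x2a]=0x34, mem[0x10]=0x23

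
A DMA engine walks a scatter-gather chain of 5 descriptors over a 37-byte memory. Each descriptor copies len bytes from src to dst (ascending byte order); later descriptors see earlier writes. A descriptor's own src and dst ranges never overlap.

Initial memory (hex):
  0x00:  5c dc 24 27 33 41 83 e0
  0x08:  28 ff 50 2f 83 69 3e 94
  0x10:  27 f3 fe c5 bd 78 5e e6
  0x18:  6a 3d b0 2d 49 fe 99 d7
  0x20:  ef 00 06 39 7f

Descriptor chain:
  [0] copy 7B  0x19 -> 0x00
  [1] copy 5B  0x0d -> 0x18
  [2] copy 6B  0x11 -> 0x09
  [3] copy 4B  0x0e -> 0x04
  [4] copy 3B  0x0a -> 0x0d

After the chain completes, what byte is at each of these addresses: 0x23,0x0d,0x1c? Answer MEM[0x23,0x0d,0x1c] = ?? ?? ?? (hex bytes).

  after D0: wrote 7B at 0x00 = 3db02d49fe99d7
  after D1: wrote 5B at 0x18 = 693e9427f3
  after D2: wrote 6B at 0x09 = f3fec5bd785e
  after D3: wrote 4B at 0x04 = 5e9427f3
  after D4: wrote 3B at 0x0d = fec5bd
query mem[0x23]=0x39, mem[0x0d]=0xfe, mem[0x1c]=0xf3

MEM[0x23,0x0d,0x1c] = 39 fe f3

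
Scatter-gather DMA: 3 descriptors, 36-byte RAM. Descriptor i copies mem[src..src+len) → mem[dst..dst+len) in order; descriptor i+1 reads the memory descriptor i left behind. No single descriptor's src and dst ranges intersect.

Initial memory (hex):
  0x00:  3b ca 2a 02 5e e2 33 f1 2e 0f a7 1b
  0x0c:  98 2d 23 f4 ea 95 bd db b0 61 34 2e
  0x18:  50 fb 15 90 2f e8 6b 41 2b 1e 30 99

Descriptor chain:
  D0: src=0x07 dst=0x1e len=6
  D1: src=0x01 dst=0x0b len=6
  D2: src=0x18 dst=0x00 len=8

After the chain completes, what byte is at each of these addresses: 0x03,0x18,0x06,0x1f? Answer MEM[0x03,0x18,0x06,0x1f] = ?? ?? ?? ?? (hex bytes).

D0: mem[0x1e..0x23] <- [f1 2e 0f a7 1b 98]
D1: mem[0x0b..0x10] <- [ca 2a 02 5e e2 33]
D2: mem[0x00..0x07] <- [50 fb 15 90 2f e8 f1 2e]
query mem[0x03]=0x90, mem[0x18]=0x50, mem[0x06]=0xf1, mem[0x1f]=0x2e

MEM[0x03,0x18,0x06,0x1f] = 90 50 f1 2e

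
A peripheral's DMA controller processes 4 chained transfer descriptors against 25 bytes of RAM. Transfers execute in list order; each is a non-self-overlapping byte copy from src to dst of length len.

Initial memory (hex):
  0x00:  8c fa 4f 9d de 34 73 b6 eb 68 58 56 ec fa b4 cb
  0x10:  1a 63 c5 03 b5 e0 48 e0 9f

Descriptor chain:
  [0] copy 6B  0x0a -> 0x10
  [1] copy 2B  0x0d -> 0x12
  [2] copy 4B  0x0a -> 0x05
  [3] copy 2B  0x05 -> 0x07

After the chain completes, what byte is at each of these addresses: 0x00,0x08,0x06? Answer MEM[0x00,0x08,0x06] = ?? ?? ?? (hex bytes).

#0 dst[0x10+6] := {0x58,0x56,0xec,0xfa,0xb4,0xcb}
#1 dst[0x12+2] := {0xfa,0xb4}
#2 dst[0x05+4] := {0x58,0x56,0xec,0xfa}
#3 dst[0x07+2] := {0x58,0x56}
query mem[0x00]=0x8c, mem[0x08]=0x56, mem[0x06]=0x56

MEM[0x00,0x08,0x06] = 8c 56 56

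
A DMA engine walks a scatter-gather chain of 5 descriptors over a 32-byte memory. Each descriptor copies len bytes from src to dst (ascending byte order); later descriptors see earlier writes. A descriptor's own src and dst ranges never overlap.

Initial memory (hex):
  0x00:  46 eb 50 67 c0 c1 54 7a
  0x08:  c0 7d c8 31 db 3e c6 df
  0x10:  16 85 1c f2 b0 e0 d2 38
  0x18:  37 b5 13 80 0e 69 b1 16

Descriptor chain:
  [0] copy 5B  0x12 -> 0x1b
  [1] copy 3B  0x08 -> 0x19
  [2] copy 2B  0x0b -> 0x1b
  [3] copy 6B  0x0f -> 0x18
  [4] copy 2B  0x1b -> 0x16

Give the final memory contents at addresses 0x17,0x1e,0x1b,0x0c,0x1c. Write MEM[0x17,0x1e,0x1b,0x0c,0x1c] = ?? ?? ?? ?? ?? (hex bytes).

  after D0: wrote 5B at 0x1b = 1cf2b0e0d2
  after D1: wrote 3B at 0x19 = c07dc8
  after D2: wrote 2B at 0x1b = 31db
  after D3: wrote 6B at 0x18 = df16851cf2b0
  after D4: wrote 2B at 0x16 = 1cf2
query mem[0x17]=0xf2, mem[0x1e]=0xe0, mem[0x1b]=0x1c, mem[0x0c]=0xdb, mem[0x1c]=0xf2

MEM[0x17,0x1e,0x1b,0x0c,0x1c] = f2 e0 1c db f2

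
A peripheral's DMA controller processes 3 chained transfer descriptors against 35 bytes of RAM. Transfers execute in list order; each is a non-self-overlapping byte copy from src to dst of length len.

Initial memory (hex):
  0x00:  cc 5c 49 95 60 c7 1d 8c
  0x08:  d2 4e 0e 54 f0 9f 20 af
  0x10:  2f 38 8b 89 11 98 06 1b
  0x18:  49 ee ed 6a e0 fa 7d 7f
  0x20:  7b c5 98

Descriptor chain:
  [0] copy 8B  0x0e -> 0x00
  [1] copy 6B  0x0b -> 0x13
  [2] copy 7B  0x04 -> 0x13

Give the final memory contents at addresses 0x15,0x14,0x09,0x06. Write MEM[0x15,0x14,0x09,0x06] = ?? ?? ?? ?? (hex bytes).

MEM[0x15,0x14,0x09,0x06] = 11 89 4e 11

D0: mem[0x00..0x07] <- [20 af 2f 38 8b 89 11 98]
D1: mem[0x13..0x18] <- [54 f0 9f 20 af 2f]
D2: mem[0x13..0x19] <- [8b 89 11 98 d2 4e 0e]
query mem[0x15]=0x11, mem[0x14]=0x89, mem[0x09]=0x4e, mem[0x06]=0x11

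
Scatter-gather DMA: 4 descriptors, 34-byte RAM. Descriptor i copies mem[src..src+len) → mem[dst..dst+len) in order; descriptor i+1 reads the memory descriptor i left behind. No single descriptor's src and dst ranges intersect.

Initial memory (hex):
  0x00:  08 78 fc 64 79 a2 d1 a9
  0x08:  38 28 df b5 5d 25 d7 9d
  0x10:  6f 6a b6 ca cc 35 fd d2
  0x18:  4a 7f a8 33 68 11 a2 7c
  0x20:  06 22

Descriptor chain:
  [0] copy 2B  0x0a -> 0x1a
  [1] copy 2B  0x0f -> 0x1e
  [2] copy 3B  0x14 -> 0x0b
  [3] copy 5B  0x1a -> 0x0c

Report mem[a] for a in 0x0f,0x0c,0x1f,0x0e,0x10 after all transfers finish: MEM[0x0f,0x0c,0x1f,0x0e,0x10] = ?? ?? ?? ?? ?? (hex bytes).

MEM[0x0f,0x0c,0x1f,0x0e,0x10] = 11 df 6f 68 9d

D0: mem[0x1a..0x1b] <- [df b5]
D1: mem[0x1e..0x1f] <- [9d 6f]
D2: mem[0x0b..0x0d] <- [cc 35 fd]
D3: mem[0x0c..0x10] <- [df b5 68 11 9d]
query mem[0x0f]=0x11, mem[0x0c]=0xdf, mem[0x1f]=0x6f, mem[0x0e]=0x68, mem[0x10]=0x9d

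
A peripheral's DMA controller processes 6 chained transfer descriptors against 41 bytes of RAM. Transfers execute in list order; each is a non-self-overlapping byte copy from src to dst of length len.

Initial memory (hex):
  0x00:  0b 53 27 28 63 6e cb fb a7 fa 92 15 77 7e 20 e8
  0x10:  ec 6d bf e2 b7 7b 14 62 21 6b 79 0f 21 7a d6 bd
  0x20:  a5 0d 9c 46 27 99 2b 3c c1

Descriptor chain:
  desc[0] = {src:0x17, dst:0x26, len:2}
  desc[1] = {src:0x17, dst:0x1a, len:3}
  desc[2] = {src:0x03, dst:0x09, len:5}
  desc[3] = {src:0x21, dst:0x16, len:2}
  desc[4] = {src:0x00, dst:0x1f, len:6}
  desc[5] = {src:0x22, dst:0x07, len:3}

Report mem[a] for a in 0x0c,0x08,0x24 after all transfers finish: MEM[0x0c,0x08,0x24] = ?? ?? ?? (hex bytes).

MEM[0x0c,0x08,0x24] = cb 63 6e

D0: mem[0x26..0x27] <- [62 21]
D1: mem[0x1a..0x1c] <- [62 21 6b]
D2: mem[0x09..0x0d] <- [28 63 6e cb fb]
D3: mem[0x16..0x17] <- [0d 9c]
D4: mem[0x1f..0x24] <- [0b 53 27 28 63 6e]
D5: mem[0x07..0x09] <- [28 63 6e]
query mem[0x0c]=0xcb, mem[0x08]=0x63, mem[0x24]=0x6e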